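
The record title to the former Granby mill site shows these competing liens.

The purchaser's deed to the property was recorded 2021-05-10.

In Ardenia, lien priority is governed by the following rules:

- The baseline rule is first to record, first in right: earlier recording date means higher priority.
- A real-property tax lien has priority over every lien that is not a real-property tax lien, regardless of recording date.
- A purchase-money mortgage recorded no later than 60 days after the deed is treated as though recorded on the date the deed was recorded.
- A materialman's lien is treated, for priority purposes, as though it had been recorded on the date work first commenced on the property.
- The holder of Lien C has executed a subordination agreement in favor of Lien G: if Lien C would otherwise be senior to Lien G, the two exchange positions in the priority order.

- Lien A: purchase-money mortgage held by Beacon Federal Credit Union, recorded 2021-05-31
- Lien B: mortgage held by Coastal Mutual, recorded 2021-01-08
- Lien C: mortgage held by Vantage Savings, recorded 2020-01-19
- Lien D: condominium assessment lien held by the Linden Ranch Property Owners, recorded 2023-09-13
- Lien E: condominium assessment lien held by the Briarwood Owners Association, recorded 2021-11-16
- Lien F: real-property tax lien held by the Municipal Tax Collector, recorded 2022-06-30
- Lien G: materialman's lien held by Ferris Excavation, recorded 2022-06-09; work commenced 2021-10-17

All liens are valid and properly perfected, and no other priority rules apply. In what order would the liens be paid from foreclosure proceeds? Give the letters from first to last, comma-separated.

Effective dates after the stated exceptions: A relates back to the deed date 2021-05-10; G relates back to 2021-10-17 (work commenced).
F is a real-property tax lien, so it outranks all other liens regardless of date.
The other liens, earliest effective date first: C (2020-01-19), B (2021-01-08), A (2021-05-10), G (2021-10-17), E (2021-11-16), D (2023-09-13).
The subordination applies — C was senior to G — so C and G swap.

F, G, B, A, C, E, D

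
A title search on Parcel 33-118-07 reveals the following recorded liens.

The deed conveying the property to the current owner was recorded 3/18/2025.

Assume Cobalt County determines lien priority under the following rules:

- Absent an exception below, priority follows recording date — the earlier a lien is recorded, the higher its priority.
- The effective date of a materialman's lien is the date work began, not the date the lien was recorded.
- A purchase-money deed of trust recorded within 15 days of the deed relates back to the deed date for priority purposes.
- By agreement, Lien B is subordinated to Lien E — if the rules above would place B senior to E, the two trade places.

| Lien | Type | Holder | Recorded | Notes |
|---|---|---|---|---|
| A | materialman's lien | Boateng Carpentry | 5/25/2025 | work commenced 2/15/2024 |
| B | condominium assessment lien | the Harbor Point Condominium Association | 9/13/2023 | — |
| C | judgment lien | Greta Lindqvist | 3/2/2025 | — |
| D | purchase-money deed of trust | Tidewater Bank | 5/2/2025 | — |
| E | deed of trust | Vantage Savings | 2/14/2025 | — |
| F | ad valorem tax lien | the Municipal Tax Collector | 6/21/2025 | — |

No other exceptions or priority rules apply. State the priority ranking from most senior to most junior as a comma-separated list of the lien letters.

Adjusting effective dates: A's effective date is 2/15/2024, when work began; D missed the 15-day window (45 days after the deed), so its recording date stands.
By effective date, earliest first: B (9/13/2023), A (2/15/2024), E (2/14/2025), C (3/2/2025), D (5/2/2025), F (6/21/2025).
Because B would otherwise rank above E, the subordination swaps them.

E, A, B, C, D, F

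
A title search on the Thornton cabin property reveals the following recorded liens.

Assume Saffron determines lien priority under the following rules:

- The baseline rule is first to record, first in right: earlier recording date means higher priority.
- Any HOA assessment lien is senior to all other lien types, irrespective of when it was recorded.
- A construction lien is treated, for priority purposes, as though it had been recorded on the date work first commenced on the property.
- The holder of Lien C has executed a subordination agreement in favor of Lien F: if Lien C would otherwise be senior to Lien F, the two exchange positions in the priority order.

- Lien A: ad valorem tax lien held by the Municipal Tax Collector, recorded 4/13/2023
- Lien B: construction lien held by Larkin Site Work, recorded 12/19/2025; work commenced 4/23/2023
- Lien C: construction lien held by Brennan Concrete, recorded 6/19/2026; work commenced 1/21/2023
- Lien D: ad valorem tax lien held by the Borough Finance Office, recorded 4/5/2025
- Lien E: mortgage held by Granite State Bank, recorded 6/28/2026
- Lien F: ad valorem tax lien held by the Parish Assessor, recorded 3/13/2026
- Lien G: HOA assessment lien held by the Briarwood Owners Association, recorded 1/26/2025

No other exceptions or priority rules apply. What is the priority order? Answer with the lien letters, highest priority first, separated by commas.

Effective dates: B relates back to 4/23/2023 (work commenced); C relates back to 1/21/2023 (work commenced).
As an HOA assessment lien, G is senior to every other lien.
The other liens, earliest effective date first: C (1/21/2023), A (4/13/2023), B (4/23/2023), D (4/5/2025), F (3/13/2026), E (6/28/2026).
C is senior to F before the subordination, so the two trade places.

G, F, A, B, D, C, E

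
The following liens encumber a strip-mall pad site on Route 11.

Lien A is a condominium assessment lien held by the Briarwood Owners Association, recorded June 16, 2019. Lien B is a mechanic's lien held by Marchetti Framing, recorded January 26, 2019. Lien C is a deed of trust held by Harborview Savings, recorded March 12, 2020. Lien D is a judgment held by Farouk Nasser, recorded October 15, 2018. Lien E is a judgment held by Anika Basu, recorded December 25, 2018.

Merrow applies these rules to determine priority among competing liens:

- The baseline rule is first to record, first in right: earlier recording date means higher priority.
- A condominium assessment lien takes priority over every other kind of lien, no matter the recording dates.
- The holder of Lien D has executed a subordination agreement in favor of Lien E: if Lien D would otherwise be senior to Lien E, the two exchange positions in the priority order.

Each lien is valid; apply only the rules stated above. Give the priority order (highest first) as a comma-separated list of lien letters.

A, E, D, B, C

A is a condominium assessment lien, so it outranks all other liens regardless of date.
The other liens, earliest effective date first: D (October 15, 2018), E (December 25, 2018), B (January 26, 2019), C (March 12, 2020).
Because D would otherwise rank above E, the subordination swaps them.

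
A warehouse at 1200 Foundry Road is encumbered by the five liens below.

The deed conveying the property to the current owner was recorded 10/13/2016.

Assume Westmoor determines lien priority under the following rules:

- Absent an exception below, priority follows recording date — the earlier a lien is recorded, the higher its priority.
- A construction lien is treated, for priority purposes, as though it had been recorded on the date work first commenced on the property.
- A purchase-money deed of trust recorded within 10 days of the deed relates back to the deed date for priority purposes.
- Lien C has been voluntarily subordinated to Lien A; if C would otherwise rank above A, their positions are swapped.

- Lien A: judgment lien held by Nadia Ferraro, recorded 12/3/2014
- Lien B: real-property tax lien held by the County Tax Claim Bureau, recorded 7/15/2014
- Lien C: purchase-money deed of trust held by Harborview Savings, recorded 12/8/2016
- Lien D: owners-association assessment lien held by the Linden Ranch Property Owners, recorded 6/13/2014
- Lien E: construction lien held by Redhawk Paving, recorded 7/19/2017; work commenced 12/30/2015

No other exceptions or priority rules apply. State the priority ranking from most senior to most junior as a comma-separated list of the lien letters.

Effective dates: C missed the 10-day window (56 days after the deed), so its recording date stands; E's effective date is 12/30/2015, when work began.
By effective date: D (6/13/2014), B (7/15/2014), A (12/3/2014), E (12/30/2015), C (12/8/2016).
C already ranks below A; the subordination has no effect.

D, B, A, E, C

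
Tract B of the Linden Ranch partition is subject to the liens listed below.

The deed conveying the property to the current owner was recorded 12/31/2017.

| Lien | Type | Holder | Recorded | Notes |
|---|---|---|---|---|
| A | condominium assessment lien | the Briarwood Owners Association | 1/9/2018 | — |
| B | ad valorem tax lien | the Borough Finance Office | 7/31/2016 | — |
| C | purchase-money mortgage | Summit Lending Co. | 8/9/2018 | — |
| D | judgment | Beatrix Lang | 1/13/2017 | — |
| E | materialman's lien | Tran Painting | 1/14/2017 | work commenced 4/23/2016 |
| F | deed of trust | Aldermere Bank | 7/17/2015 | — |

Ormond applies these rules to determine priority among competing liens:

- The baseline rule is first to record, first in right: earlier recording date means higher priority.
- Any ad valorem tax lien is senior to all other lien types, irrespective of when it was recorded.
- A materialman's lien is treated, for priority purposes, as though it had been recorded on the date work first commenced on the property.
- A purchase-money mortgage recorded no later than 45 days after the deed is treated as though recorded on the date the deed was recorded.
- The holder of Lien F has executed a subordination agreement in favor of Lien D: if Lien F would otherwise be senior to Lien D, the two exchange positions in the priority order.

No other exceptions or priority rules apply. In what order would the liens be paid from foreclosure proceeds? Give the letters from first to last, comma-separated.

Effective dates: C was recorded 221 days after the deed, outside the 45-day window, so it keeps its recording date; E is treated as recorded 4/23/2016, the work-commencement date.
B is an ad valorem tax lien and takes priority over every other lien.
The other liens, earliest effective date first: F (7/17/2015), E (4/23/2016), D (1/13/2017), A (1/9/2018), C (8/9/2018).
F is senior to D before the subordination, so the two trade places.

B, D, E, F, A, C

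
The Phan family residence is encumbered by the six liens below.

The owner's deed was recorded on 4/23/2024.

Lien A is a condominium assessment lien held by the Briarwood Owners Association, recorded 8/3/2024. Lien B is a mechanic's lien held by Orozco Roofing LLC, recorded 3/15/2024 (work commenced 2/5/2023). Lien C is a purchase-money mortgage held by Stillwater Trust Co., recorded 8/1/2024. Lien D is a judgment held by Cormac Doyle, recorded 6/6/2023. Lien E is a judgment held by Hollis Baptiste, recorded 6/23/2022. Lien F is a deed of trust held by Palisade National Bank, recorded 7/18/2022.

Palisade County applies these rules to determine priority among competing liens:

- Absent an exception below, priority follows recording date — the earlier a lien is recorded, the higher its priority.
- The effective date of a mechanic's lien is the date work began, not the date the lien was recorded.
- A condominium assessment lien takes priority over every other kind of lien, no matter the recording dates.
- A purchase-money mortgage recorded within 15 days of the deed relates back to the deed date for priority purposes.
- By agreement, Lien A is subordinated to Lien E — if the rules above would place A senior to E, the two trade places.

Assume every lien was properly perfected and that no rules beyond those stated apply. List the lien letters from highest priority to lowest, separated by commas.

E, A, F, B, D, C

Adjusting effective dates: B relates back to 2/5/2023 (work commenced); C was recorded 100 days after the deed, outside the 15-day window, so it keeps its recording date.
A is a condominium assessment lien and takes priority over every other lien.
The other liens, earliest effective date first: E (6/23/2022), F (7/18/2022), B (2/5/2023), D (6/6/2023), C (8/1/2024).
Because A would otherwise rank above E, the subordination swaps them.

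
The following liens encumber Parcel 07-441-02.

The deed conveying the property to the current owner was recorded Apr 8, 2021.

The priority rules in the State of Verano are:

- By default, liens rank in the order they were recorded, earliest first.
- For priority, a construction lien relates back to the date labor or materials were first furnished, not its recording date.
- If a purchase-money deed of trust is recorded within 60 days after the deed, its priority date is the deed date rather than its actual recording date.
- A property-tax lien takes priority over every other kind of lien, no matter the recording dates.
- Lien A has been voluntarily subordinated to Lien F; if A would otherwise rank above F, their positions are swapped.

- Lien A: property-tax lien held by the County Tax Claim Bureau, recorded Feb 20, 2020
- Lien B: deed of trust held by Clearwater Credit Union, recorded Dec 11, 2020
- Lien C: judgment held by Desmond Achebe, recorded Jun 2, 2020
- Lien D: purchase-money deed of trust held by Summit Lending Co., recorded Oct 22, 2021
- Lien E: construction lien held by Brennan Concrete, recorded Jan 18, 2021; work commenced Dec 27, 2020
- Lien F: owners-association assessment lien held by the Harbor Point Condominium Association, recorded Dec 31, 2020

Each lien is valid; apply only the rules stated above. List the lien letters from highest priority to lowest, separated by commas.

Effective dates after the stated exceptions: D missed the 60-day window (197 days after the deed), so its recording date stands; E's effective date is Dec 27, 2020, when work began.
A, as a property-tax lien, has superpriority and ranks first.
Among the remaining liens, by effective date: C (Jun 2, 2020), B (Dec 11, 2020), E (Dec 27, 2020), F (Dec 31, 2020), D (Oct 22, 2021).
The subordination applies — A was senior to F — so A and F swap.

F, C, B, E, A, D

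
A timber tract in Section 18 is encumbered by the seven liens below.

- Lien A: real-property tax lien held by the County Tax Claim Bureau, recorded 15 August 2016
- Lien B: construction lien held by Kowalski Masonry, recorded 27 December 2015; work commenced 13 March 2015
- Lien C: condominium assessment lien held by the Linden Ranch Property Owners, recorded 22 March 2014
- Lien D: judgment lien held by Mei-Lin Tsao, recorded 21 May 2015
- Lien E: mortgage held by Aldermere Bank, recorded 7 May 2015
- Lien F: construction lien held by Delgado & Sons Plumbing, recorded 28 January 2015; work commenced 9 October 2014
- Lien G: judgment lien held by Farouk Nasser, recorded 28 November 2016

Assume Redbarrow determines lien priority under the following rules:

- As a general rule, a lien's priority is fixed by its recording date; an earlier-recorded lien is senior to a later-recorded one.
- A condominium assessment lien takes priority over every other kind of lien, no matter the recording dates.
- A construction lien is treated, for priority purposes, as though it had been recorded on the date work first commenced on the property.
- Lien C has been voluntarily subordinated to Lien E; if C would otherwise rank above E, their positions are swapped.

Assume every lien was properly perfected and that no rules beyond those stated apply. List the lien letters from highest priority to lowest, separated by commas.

First, effective dates: B is treated as recorded 13 March 2015, the work-commencement date; F's effective date is 9 October 2014, when work began.
As a condominium assessment lien, C is senior to every other lien.
Among the remaining liens, by effective date: F (9 October 2014), B (13 March 2015), E (7 May 2015), D (21 May 2015), A (15 August 2016), G (28 November 2016).
C would otherwise be senior to E, so under the subordination agreement C and E exchange positions.

E, F, B, C, D, A, G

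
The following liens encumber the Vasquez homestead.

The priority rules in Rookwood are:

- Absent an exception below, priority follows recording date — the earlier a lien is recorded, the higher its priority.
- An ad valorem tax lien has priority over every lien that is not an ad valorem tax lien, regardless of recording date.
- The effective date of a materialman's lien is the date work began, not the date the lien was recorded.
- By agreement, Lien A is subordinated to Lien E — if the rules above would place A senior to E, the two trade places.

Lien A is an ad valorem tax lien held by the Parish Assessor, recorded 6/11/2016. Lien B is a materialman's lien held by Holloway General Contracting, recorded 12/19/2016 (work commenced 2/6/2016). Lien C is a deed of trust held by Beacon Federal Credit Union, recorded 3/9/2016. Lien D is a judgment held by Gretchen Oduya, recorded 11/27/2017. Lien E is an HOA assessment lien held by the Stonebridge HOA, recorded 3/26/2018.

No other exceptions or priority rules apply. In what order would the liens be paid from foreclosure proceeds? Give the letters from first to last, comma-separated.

Effective dates: B is treated as recorded 2/6/2016, the work-commencement date.
As an ad valorem tax lien, A is senior to every other lien.
Ordering the rest by effective date: B (2/6/2016), C (3/9/2016), D (11/27/2017), E (3/26/2018).
Because A would otherwise rank above E, the subordination swaps them.

E, B, C, D, A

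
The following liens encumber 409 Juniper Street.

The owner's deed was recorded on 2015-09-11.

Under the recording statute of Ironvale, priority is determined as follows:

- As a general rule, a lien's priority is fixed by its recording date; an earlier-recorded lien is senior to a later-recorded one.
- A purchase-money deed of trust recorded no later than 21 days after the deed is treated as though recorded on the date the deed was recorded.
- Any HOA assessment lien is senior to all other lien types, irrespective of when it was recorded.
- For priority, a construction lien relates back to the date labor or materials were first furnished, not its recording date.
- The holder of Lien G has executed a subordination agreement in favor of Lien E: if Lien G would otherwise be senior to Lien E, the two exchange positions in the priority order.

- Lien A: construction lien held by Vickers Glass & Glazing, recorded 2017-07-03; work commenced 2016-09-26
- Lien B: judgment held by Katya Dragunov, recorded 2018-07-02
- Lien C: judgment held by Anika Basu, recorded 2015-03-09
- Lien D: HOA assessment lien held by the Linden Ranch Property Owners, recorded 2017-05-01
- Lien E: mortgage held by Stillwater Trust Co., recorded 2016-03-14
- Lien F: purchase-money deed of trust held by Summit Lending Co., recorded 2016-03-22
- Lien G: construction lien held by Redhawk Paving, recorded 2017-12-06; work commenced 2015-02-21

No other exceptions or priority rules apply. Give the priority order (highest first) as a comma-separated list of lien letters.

Effective dates: A relates back to 2016-09-26 (work commenced); F was recorded 193 days after the deed — beyond 21 days — so no relation-back applies; G's effective date is 2015-02-21, when work began.
D is an HOA assessment lien, so it outranks all other liens regardless of date.
Among the remaining liens, by effective date: G (2015-02-21), C (2015-03-09), E (2016-03-14), F (2016-03-22), A (2016-09-26), B (2018-07-02).
Because G would otherwise rank above E, the subordination swaps them.

D, E, C, G, F, A, B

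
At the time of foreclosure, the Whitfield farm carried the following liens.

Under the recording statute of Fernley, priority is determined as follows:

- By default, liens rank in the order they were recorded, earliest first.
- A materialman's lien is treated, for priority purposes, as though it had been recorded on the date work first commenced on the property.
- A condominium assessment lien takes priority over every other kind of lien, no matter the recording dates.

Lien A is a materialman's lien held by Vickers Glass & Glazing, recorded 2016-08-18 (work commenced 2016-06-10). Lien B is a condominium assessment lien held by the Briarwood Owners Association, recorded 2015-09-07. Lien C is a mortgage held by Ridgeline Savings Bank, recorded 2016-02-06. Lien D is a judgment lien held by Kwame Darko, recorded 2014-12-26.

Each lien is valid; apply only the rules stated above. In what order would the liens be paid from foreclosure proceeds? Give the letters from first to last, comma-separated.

B, D, C, A

Adjusting effective dates: A's effective date is 2016-06-10, when work began.
B, as a condominium assessment lien, has superpriority and ranks first.
Among the remaining liens, by effective date: D (2014-12-26), C (2016-02-06), A (2016-06-10).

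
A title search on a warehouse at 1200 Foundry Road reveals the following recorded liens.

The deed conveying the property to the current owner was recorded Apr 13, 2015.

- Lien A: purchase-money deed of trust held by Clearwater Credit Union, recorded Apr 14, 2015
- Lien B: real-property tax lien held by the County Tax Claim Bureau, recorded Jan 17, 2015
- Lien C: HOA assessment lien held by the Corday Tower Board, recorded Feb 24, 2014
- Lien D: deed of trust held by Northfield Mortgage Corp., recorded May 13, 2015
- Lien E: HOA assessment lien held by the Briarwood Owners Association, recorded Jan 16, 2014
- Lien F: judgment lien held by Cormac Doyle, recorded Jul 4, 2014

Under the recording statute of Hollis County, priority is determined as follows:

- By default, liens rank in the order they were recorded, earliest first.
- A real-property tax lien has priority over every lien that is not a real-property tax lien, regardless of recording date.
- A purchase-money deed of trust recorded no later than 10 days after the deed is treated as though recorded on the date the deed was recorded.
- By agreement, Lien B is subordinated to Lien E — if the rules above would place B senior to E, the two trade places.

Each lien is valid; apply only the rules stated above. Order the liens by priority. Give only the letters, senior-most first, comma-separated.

Effective dates after the stated exceptions: A's effective date is the deed date, Apr 13, 2015.
As a real-property tax lien, B is senior to every other lien.
Ordering the rest by effective date: E (Jan 16, 2014), C (Feb 24, 2014), F (Jul 4, 2014), A (Apr 13, 2015), D (May 13, 2015).
B would otherwise be senior to E, so under the subordination agreement B and E exchange positions.

E, B, C, F, A, D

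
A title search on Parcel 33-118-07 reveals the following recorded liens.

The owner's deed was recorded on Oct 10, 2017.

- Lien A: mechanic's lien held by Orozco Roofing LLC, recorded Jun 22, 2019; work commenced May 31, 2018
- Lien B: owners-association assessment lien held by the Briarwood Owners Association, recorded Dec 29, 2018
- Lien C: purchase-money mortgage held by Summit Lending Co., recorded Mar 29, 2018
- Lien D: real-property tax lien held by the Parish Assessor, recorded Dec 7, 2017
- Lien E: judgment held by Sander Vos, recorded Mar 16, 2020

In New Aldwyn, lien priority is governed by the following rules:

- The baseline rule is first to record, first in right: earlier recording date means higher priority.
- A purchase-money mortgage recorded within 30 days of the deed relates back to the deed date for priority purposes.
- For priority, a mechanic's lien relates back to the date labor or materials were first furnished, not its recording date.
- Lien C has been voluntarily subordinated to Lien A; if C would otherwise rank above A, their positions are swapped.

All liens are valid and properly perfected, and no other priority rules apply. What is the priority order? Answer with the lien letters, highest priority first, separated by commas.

Effective dates after the stated exceptions: A relates back to May 31, 2018 (work commenced); C was recorded 170 days after the deed — beyond 30 days — so no relation-back applies.
Ordering by effective date: D (Dec 7, 2017), C (Mar 29, 2018), A (May 31, 2018), B (Dec 29, 2018), E (Mar 16, 2020).
C is senior to A before the subordination, so the two trade places.

D, A, C, B, E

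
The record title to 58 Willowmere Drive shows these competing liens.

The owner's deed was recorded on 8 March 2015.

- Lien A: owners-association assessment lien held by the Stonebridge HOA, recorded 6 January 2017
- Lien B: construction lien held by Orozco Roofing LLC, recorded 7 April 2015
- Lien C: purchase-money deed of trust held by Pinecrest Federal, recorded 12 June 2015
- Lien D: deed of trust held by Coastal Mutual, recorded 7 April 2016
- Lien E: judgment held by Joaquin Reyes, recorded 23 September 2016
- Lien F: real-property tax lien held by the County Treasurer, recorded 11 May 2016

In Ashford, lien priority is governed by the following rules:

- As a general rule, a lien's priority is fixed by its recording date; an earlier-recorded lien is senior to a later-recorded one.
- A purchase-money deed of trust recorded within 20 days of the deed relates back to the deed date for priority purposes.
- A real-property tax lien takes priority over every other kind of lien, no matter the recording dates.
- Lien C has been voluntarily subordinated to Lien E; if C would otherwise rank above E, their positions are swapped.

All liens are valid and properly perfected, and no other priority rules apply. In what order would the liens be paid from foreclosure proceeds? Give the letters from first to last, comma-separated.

First, effective dates: C missed the 20-day window (96 days after the deed), so its recording date stands.
As a real-property tax lien, F is senior to every other lien.
Ordering the rest by effective date: B (7 April 2015), C (12 June 2015), D (7 April 2016), E (23 September 2016), A (6 January 2017).
C is senior to E before the subordination, so the two trade places.

F, B, E, D, C, A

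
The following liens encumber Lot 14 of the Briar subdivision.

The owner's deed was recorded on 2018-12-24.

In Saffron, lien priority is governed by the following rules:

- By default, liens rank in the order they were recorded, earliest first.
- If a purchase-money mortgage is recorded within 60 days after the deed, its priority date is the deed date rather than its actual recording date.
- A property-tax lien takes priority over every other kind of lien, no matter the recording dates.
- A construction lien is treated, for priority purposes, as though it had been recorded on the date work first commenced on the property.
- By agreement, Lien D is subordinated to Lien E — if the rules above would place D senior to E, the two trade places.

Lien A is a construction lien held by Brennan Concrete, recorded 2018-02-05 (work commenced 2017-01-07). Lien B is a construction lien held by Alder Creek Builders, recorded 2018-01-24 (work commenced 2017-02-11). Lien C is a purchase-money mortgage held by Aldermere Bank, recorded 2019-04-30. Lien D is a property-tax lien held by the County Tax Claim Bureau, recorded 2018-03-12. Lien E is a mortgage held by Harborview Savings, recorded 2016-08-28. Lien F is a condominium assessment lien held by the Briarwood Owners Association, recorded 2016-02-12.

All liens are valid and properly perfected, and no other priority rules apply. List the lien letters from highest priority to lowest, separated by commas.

First, effective dates: A's effective date is 2017-01-07, when work began; B's effective date is 2017-02-11, when work began; C was recorded 127 days after the deed, outside the 60-day window, so it keeps its recording date.
D is a property-tax lien and takes priority over every other lien.
Ordering the rest by effective date: F (2016-02-12), E (2016-08-28), A (2017-01-07), B (2017-02-11), C (2019-04-30).
The subordination applies — D was senior to E — so D and E swap.

E, F, D, A, B, C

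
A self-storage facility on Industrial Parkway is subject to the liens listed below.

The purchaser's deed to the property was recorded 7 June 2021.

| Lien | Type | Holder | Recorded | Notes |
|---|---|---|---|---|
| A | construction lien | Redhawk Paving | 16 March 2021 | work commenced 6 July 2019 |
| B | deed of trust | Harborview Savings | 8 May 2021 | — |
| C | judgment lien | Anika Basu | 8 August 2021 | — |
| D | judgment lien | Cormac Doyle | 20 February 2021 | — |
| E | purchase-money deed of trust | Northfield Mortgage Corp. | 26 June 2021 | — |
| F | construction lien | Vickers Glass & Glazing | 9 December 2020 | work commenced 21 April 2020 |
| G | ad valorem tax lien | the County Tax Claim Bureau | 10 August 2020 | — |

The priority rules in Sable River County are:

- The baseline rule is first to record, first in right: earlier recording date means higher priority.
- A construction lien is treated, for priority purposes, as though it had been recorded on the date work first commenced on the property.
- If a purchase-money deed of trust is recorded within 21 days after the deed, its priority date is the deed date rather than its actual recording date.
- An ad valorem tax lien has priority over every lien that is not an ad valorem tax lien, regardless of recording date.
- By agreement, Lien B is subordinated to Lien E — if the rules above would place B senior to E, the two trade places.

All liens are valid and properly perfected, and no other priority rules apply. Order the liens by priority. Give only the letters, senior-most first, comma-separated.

G, A, F, D, E, B, C

Effective dates after the stated exceptions: A is treated as recorded 6 July 2019, the work-commencement date; E's effective date is the deed date, 7 June 2021; F's effective date is 21 April 2020, when work began.
G is an ad valorem tax lien and takes priority over every other lien.
Among the remaining liens, by effective date: A (6 July 2019), F (21 April 2020), D (20 February 2021), B (8 May 2021), E (7 June 2021), C (8 August 2021).
B would otherwise be senior to E, so under the subordination agreement B and E exchange positions.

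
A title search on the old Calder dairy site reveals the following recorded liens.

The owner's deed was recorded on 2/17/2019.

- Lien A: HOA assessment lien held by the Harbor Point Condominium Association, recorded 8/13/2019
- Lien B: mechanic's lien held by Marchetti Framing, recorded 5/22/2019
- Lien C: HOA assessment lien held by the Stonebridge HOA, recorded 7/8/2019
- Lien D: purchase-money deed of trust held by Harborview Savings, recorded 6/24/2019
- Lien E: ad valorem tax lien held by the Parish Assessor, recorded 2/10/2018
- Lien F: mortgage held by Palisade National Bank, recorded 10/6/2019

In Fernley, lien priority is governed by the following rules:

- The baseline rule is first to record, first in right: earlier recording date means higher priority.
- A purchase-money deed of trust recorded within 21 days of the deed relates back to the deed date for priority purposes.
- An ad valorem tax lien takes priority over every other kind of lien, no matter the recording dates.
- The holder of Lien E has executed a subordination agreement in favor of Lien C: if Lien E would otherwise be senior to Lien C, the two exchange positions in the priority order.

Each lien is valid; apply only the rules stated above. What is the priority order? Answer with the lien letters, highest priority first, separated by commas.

C, B, D, E, A, F

Effective dates: D missed the 21-day window (127 days after the deed), so its recording date stands.
As an ad valorem tax lien, E is senior to every other lien.
Among the remaining liens, by effective date: B (5/22/2019), D (6/24/2019), C (7/8/2019), A (8/13/2019), F (10/6/2019).
E is senior to C before the subordination, so the two trade places.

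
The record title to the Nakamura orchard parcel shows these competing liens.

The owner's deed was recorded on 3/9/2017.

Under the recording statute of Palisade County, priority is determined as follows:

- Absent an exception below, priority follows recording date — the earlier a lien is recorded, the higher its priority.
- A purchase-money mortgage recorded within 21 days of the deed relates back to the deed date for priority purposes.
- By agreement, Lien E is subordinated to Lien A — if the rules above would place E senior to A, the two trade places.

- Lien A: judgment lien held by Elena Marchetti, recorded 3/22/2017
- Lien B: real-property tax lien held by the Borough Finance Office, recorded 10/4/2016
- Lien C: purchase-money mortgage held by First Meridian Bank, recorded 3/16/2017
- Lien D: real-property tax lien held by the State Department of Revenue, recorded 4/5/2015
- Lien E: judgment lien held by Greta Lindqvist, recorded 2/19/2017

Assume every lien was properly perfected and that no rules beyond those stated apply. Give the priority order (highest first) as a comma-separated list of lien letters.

Effective dates: C was recorded within the 21-day window, so its effective date is the deed date 3/9/2017.
By effective date: D (4/5/2015), B (10/4/2016), E (2/19/2017), C (3/9/2017), A (3/22/2017).
E would otherwise be senior to A, so under the subordination agreement E and A exchange positions.

D, B, A, C, E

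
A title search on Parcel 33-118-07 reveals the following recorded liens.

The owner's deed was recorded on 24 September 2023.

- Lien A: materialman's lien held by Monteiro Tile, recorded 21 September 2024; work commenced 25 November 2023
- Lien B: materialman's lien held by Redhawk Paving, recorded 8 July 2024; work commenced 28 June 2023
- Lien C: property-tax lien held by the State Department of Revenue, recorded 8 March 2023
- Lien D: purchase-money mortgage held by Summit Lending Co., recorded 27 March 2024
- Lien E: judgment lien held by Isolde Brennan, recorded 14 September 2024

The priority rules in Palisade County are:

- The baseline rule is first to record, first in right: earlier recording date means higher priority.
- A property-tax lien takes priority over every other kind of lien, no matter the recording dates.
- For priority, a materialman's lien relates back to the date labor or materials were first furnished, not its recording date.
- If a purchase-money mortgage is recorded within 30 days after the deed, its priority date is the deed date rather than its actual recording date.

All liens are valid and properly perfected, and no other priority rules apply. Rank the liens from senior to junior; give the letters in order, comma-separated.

Adjusting effective dates: A's effective date is 25 November 2023, when work began; B is treated as recorded 28 June 2023, the work-commencement date; D was recorded 185 days after the deed — beyond 30 days — so no relation-back applies.
C, as a property-tax lien, has superpriority and ranks first.
Ordering the rest by effective date: B (28 June 2023), A (25 November 2023), D (27 March 2024), E (14 September 2024).

C, B, A, D, E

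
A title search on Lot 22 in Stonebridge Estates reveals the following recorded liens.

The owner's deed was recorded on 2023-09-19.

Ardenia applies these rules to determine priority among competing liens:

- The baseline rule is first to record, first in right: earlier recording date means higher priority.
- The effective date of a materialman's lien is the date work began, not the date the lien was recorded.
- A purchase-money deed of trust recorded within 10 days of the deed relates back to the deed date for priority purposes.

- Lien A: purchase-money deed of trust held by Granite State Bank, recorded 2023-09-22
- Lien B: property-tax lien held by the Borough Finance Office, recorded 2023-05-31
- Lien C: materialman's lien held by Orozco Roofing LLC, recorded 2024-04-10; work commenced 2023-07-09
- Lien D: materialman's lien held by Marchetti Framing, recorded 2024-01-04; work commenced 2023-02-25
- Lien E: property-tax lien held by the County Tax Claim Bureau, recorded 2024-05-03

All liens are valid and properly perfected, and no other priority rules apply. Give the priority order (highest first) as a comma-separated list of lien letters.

Adjusting effective dates: A was recorded within the 10-day window, so its effective date is the deed date 2023-09-19; C relates back to 2023-07-09 (work commenced); D relates back to 2023-02-25 (work commenced).
By effective date, earliest first: D (2023-02-25), B (2023-05-31), C (2023-07-09), A (2023-09-19), E (2024-05-03).

D, B, C, A, E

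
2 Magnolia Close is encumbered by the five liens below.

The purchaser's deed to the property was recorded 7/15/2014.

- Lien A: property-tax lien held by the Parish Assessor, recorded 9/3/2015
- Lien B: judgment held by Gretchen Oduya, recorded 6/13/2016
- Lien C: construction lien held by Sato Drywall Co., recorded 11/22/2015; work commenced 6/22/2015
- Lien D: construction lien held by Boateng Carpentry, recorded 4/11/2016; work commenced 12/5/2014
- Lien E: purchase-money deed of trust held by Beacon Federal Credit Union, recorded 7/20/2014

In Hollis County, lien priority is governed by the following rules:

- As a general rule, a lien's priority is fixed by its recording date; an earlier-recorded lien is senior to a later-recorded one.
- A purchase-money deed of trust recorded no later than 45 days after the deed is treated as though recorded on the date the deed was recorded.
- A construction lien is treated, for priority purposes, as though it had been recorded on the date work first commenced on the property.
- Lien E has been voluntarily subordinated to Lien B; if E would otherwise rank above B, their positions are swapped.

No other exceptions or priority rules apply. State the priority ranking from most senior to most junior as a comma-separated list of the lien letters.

Adjusting effective dates: C is treated as recorded 6/22/2015, the work-commencement date; D relates back to 12/5/2014 (work commenced); E was recorded within the 45-day window, so its effective date is the deed date 7/15/2014.
By effective date, earliest first: E (7/15/2014), D (12/5/2014), C (6/22/2015), A (9/3/2015), B (6/13/2016).
The subordination applies — E was senior to B — so E and B swap.

B, D, C, A, E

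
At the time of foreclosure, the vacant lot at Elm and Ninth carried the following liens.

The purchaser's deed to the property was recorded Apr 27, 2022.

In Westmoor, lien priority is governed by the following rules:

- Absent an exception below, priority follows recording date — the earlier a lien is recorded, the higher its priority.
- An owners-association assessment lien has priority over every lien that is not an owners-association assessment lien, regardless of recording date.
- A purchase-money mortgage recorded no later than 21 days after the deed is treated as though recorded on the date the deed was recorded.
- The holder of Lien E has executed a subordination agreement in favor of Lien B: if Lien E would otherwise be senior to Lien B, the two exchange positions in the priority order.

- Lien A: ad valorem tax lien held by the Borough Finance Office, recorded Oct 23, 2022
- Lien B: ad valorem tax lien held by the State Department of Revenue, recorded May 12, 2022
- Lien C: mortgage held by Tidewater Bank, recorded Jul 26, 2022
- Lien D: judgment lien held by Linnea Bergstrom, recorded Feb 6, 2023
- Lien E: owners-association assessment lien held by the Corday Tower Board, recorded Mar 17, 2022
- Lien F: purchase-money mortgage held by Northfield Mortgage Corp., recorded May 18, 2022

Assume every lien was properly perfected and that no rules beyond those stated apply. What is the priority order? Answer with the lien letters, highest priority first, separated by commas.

Effective dates: F was recorded within the 21-day window, so its effective date is the deed date Apr 27, 2022.
E, as an owners-association assessment lien, has superpriority and ranks first.
Remaining liens by effective date: F (Apr 27, 2022), B (May 12, 2022), C (Jul 26, 2022), A (Oct 23, 2022), D (Feb 6, 2023).
Because E would otherwise rank above B, the subordination swaps them.

B, F, E, C, A, D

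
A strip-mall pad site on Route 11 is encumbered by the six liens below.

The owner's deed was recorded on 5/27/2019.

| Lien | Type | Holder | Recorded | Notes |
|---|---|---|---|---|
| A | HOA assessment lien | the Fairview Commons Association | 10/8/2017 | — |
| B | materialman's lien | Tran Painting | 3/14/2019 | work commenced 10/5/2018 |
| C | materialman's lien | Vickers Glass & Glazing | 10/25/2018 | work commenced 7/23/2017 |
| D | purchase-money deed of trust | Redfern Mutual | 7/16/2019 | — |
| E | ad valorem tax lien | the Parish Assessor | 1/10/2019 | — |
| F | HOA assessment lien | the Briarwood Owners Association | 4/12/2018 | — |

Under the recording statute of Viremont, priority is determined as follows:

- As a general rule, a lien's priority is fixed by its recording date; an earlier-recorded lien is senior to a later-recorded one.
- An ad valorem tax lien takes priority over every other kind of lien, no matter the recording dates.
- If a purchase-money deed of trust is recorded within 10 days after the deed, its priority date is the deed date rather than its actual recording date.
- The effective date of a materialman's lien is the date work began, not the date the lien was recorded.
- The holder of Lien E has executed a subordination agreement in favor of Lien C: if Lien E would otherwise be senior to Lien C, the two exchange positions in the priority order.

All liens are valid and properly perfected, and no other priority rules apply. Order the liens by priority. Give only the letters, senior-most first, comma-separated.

Effective dates: B is treated as recorded 10/5/2018, the work-commencement date; C's effective date is 7/23/2017, when work began; D was recorded 50 days after the deed, outside the 10-day window, so it keeps its recording date.
E, as an ad valorem tax lien, has superpriority and ranks first.
Ordering the rest by effective date: C (7/23/2017), A (10/8/2017), F (4/12/2018), B (10/5/2018), D (7/16/2019).
The subordination applies — E was senior to C — so E and C swap.

C, E, A, F, B, D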